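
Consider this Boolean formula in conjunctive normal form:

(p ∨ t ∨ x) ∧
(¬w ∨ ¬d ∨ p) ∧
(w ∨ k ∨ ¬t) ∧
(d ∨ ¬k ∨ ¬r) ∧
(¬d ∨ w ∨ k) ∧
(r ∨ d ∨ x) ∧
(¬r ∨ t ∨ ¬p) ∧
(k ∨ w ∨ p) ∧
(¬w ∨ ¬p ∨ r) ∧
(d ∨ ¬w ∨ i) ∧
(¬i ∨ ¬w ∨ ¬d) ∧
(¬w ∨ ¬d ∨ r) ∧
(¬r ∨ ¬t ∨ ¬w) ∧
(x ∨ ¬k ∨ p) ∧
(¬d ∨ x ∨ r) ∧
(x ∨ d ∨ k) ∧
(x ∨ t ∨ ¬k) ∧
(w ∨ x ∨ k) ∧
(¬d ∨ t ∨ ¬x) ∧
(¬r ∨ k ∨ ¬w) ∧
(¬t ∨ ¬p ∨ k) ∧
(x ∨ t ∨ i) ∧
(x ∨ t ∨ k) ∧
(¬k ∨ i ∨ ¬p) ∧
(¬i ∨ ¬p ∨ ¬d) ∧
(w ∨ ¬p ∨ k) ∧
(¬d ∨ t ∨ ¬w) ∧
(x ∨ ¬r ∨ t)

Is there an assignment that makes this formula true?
Yes

Yes, the formula is satisfiable.

One satisfying assignment is: k=False, w=True, i=True, p=False, d=False, r=False, t=False, x=True

Verification: With this assignment, all 28 clauses evaluate to true.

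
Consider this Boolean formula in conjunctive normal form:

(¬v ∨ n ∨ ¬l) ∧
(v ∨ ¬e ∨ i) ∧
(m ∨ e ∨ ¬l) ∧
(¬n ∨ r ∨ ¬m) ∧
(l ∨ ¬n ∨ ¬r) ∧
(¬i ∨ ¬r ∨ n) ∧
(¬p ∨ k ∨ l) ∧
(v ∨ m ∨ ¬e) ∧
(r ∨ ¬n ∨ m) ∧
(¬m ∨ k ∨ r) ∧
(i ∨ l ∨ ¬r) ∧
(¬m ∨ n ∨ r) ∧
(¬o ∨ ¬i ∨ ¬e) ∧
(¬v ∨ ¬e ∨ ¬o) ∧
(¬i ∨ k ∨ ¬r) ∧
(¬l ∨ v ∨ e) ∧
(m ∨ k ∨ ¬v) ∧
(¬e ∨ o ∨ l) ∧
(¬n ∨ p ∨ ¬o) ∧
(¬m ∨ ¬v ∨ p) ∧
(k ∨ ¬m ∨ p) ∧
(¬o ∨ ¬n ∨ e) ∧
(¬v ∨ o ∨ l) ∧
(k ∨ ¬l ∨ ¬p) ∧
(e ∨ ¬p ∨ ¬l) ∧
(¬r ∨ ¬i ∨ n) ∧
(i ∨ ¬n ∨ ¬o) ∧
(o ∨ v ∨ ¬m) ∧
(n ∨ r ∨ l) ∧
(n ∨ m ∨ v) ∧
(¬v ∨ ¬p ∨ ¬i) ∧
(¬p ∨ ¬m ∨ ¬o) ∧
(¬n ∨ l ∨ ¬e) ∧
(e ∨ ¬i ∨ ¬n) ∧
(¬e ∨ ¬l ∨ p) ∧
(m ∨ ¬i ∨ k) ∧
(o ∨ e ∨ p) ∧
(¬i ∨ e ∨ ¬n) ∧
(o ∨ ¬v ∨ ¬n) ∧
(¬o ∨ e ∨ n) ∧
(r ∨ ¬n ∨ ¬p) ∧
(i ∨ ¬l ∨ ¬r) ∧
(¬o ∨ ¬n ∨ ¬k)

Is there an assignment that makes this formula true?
No

No, the formula is not satisfiable.

No assignment of truth values to the variables can make all 43 clauses true simultaneously.

The formula is UNSAT (unsatisfiable).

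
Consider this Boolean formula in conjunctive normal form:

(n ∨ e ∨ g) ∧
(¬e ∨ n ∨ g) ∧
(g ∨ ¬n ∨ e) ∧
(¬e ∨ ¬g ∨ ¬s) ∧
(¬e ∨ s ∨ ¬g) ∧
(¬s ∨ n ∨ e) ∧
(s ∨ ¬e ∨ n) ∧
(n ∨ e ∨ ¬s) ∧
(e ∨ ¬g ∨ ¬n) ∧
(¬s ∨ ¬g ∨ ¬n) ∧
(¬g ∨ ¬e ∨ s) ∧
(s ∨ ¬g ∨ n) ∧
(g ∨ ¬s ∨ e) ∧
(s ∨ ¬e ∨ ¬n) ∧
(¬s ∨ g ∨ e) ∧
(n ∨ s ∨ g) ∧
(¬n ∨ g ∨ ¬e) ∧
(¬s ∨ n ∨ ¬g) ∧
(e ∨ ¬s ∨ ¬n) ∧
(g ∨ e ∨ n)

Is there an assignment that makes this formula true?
No

No, the formula is not satisfiable.

No assignment of truth values to the variables can make all 20 clauses true simultaneously.

The formula is UNSAT (unsatisfiable).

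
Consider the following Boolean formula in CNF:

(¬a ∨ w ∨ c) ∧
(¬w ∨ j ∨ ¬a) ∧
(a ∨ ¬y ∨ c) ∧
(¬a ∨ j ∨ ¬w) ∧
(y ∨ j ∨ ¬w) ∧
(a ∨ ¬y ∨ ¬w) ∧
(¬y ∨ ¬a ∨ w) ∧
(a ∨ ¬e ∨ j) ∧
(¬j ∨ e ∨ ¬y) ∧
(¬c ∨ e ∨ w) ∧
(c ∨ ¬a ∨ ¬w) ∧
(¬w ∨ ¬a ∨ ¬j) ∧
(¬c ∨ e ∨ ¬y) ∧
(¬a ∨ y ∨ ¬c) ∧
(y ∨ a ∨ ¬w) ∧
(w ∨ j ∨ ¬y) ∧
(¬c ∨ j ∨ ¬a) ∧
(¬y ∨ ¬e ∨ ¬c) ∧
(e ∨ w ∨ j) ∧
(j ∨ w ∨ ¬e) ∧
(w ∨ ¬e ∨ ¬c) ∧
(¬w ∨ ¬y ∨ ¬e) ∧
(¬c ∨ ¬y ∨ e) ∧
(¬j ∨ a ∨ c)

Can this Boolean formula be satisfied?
No

No, the formula is not satisfiable.

No assignment of truth values to the variables can make all 24 clauses true simultaneously.

The formula is UNSAT (unsatisfiable).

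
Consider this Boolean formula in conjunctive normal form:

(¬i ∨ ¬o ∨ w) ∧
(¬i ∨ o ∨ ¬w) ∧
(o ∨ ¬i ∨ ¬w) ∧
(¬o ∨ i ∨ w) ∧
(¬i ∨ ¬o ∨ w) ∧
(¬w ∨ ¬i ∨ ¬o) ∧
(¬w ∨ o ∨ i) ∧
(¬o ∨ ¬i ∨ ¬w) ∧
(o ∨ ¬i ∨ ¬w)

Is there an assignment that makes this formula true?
Yes

Yes, the formula is satisfiable.

One satisfying assignment is: o=False, i=False, w=False

Verification: With this assignment, all 9 clauses evaluate to true.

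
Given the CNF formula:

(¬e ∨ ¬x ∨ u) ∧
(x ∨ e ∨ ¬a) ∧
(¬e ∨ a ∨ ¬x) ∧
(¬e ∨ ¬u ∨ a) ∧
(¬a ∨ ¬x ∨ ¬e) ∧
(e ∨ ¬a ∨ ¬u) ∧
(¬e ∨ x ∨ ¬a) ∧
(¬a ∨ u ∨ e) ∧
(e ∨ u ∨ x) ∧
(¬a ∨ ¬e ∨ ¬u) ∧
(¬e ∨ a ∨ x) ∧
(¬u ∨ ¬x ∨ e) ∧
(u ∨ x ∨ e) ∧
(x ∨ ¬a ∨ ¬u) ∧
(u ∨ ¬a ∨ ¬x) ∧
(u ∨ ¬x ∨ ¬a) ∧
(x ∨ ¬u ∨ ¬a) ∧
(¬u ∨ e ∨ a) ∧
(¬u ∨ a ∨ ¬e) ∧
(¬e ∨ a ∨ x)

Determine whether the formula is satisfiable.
Yes

Yes, the formula is satisfiable.

One satisfying assignment is: u=False, x=True, e=False, a=False

Verification: With this assignment, all 20 clauses evaluate to true.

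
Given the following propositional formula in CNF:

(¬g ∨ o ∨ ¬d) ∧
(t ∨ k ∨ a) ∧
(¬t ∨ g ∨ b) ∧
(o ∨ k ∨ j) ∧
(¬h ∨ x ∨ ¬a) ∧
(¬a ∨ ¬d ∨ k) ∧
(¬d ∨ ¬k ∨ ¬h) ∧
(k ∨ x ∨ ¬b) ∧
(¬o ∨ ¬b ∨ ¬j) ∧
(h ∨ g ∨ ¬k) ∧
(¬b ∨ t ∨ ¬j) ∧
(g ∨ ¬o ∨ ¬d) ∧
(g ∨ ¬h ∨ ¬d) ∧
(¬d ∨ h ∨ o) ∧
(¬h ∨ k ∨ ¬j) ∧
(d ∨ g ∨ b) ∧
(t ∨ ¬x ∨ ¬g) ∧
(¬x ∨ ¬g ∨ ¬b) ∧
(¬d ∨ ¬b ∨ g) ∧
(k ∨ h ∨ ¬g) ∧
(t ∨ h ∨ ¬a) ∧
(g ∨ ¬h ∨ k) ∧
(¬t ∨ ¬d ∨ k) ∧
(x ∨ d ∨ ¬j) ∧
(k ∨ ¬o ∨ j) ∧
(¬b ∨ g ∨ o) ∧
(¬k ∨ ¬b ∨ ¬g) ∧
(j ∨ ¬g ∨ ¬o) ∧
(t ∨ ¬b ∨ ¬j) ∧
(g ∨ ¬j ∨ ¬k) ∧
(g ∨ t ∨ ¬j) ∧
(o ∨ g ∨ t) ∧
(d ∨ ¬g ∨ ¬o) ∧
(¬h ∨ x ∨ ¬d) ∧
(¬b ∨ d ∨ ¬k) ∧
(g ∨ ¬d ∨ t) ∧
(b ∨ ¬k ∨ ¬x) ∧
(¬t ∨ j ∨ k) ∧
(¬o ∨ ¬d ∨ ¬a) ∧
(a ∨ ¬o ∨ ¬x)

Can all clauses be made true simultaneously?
Yes

Yes, the formula is satisfiable.

One satisfying assignment is: o=False, g=True, x=False, k=True, h=False, b=False, t=False, j=False, d=False, a=False

Verification: With this assignment, all 40 clauses evaluate to true.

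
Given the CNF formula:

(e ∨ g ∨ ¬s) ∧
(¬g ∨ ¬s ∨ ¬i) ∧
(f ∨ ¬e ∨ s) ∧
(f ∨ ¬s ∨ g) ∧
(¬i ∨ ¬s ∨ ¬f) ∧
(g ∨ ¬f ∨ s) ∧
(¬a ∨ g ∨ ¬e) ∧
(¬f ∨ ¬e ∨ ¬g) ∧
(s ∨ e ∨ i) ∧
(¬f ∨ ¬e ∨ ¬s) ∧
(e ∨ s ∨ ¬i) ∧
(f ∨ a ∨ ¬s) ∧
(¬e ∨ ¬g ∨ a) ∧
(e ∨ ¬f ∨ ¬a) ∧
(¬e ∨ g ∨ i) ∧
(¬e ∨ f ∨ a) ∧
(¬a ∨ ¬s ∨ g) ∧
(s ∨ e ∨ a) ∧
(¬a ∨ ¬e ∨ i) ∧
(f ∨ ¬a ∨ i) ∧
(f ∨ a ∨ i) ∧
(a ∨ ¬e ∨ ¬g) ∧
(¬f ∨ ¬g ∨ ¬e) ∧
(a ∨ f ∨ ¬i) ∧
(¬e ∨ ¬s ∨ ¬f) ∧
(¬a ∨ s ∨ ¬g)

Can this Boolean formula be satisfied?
Yes

Yes, the formula is satisfiable.

One satisfying assignment is: a=False, i=False, g=True, e=False, f=True, s=True

Verification: With this assignment, all 26 clauses evaluate to true.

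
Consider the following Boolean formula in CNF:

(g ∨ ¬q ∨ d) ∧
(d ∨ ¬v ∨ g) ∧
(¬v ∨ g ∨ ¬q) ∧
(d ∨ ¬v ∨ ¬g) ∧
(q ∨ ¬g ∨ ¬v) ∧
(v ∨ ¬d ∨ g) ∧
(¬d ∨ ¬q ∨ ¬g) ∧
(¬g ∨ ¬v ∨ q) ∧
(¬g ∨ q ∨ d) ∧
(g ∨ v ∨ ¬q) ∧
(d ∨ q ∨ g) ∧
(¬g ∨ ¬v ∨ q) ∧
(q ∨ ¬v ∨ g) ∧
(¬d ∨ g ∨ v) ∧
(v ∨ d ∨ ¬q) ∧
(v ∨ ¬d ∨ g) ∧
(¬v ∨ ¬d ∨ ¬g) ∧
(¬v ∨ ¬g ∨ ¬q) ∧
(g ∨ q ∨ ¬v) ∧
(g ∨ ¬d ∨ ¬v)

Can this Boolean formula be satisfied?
Yes

Yes, the formula is satisfiable.

One satisfying assignment is: g=True, q=False, d=True, v=False

Verification: With this assignment, all 20 clauses evaluate to true.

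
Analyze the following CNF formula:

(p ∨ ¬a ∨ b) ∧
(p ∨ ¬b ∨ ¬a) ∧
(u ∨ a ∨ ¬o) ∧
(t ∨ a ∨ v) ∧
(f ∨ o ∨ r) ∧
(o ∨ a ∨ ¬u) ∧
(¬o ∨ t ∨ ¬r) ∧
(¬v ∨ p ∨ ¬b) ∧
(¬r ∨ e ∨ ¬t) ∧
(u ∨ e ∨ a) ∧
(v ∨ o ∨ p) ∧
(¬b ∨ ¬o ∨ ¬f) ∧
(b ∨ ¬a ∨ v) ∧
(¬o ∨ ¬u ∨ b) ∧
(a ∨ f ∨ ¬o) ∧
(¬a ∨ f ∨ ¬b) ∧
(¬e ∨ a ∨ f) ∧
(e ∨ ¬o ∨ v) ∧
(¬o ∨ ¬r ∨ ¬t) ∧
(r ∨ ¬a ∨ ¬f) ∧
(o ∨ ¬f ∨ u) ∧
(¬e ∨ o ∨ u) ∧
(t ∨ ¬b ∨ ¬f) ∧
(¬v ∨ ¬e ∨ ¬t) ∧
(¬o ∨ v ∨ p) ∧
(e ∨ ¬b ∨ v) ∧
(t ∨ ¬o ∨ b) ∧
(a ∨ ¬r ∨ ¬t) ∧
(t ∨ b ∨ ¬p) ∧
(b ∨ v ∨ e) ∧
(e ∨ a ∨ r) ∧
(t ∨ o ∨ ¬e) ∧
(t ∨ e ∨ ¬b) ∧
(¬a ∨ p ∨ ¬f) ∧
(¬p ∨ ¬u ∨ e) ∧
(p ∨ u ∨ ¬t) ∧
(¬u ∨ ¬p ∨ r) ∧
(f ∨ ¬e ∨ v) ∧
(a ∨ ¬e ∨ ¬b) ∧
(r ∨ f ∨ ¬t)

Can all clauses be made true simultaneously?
Yes

Yes, the formula is satisfiable.

One satisfying assignment is: p=True, o=False, f=True, v=False, u=True, b=True, t=True, a=True, e=True, r=True

Verification: With this assignment, all 40 clauses evaluate to true.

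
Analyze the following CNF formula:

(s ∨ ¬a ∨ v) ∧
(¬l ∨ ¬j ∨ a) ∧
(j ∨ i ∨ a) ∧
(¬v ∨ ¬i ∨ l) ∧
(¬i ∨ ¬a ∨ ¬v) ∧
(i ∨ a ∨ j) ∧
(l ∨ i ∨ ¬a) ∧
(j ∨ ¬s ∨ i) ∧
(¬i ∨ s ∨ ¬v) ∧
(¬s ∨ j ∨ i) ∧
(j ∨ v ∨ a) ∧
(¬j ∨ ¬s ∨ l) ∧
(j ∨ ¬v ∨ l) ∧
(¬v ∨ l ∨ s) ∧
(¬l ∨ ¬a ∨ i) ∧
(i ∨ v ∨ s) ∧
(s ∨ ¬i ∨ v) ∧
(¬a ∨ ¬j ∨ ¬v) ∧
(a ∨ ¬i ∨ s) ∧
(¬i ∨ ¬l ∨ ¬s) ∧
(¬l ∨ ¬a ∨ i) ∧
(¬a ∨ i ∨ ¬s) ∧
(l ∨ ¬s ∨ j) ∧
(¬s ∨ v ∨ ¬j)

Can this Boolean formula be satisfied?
No

No, the formula is not satisfiable.

No assignment of truth values to the variables can make all 24 clauses true simultaneously.

The formula is UNSAT (unsatisfiable).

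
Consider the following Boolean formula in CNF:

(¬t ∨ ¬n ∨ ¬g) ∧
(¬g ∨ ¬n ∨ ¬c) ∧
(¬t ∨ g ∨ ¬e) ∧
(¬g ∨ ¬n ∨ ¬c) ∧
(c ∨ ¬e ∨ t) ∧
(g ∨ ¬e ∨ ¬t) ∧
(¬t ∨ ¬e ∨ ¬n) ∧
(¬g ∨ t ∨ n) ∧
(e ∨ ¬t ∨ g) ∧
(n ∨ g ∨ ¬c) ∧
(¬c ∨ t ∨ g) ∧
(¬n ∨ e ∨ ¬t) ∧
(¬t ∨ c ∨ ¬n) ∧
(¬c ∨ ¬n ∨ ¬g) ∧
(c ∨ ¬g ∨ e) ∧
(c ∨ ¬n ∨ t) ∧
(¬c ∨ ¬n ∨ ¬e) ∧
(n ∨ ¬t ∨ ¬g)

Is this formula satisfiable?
Yes

Yes, the formula is satisfiable.

One satisfying assignment is: t=False, g=False, n=False, e=False, c=False

Verification: With this assignment, all 18 clauses evaluate to true.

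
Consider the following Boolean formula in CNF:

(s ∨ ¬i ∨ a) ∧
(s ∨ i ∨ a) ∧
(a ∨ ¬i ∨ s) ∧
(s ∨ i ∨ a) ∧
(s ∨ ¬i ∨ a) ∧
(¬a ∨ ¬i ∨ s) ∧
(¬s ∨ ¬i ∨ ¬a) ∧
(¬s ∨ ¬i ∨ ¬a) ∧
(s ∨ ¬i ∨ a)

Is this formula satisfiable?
Yes

Yes, the formula is satisfiable.

One satisfying assignment is: i=False, s=False, a=True

Verification: With this assignment, all 9 clauses evaluate to true.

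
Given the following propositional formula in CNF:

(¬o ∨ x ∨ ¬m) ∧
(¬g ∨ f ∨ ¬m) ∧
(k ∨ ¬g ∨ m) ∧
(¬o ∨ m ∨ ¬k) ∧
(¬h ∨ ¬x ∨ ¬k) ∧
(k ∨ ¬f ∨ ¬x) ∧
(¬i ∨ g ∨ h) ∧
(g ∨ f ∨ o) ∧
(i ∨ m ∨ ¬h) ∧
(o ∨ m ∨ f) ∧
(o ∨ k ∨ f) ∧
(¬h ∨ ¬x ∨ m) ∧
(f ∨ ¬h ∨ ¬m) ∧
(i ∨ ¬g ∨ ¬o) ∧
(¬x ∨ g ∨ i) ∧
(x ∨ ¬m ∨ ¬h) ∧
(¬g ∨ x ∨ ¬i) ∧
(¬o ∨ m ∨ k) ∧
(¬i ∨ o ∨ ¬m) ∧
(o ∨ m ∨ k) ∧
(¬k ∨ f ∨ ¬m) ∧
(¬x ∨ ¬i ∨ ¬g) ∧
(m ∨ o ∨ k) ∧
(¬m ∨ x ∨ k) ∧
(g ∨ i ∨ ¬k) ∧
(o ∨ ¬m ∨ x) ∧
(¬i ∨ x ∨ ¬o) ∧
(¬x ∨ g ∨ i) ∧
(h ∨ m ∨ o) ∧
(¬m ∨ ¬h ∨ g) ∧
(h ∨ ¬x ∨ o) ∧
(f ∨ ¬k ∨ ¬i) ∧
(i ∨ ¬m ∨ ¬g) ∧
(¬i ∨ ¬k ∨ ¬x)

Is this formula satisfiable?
Yes

Yes, the formula is satisfiable.

One satisfying assignment is: g=False, k=True, h=True, i=True, x=False, m=False, o=False, f=True

Verification: With this assignment, all 34 clauses evaluate to true.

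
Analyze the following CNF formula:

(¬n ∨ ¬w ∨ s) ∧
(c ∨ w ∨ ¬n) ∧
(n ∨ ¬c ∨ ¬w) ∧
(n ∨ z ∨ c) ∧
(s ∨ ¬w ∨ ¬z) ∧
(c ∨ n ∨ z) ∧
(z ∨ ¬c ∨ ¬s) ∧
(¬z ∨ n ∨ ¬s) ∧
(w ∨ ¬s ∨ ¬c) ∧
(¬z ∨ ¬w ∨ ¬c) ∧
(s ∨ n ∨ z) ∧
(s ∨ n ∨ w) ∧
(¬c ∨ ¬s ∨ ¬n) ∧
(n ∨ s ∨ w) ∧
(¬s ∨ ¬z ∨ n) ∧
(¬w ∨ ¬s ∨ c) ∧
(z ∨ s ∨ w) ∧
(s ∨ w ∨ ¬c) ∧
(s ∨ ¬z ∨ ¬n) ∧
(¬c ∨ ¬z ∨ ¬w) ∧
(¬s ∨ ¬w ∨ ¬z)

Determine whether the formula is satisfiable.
No

No, the formula is not satisfiable.

No assignment of truth values to the variables can make all 21 clauses true simultaneously.

The formula is UNSAT (unsatisfiable).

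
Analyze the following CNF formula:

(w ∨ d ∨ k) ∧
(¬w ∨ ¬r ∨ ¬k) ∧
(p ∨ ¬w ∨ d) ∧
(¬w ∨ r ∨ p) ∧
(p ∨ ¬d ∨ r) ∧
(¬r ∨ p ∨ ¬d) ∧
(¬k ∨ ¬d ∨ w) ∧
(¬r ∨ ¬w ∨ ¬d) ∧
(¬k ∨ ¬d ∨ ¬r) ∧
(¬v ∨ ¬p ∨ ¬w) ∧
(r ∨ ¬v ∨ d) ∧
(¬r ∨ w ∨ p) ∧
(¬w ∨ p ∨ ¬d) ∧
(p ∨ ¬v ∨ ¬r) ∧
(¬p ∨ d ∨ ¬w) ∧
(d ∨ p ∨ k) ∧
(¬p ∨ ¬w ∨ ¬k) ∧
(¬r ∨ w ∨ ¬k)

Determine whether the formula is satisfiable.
Yes

Yes, the formula is satisfiable.

One satisfying assignment is: d=False, r=False, v=False, p=False, w=False, k=True

Verification: With this assignment, all 18 clauses evaluate to true.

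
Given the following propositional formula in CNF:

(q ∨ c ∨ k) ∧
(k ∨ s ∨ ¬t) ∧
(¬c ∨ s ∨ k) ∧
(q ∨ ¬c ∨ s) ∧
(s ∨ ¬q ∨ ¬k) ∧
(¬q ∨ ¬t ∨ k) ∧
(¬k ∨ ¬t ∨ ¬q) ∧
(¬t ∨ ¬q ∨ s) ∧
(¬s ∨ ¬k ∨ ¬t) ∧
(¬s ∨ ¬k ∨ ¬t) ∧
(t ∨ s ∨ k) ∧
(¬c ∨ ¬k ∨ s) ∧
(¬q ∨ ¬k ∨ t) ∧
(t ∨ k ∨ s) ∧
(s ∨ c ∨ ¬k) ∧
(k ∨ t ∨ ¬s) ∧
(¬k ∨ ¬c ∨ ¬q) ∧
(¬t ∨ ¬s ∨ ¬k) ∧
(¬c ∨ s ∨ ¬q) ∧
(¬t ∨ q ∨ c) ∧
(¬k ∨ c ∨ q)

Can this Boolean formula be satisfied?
Yes

Yes, the formula is satisfiable.

One satisfying assignment is: q=False, c=True, t=True, s=True, k=False

Verification: With this assignment, all 21 clauses evaluate to true.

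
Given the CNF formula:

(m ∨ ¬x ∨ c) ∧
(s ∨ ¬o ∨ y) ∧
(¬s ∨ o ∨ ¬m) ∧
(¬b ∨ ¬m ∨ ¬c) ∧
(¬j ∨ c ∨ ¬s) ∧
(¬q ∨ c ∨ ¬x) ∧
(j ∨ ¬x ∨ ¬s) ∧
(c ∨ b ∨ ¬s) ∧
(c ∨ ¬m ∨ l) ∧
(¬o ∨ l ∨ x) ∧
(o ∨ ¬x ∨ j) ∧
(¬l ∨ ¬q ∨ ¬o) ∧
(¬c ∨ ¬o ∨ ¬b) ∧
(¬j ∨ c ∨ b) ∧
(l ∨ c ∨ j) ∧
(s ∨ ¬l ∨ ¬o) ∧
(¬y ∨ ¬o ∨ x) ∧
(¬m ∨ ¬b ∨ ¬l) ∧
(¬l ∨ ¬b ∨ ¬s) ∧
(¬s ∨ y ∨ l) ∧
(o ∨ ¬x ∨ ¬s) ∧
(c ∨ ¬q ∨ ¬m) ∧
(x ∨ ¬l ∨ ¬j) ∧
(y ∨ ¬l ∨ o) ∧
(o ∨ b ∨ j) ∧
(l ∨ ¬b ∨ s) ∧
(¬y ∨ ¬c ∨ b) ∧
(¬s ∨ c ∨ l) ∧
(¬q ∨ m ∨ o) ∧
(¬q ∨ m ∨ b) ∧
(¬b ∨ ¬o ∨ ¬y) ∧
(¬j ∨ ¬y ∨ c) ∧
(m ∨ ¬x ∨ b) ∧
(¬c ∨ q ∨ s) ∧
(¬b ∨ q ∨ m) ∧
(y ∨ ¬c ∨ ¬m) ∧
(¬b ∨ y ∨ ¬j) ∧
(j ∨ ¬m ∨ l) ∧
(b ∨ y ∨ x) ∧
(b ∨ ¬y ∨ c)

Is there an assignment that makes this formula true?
No

No, the formula is not satisfiable.

No assignment of truth values to the variables can make all 40 clauses true simultaneously.

The formula is UNSAT (unsatisfiable).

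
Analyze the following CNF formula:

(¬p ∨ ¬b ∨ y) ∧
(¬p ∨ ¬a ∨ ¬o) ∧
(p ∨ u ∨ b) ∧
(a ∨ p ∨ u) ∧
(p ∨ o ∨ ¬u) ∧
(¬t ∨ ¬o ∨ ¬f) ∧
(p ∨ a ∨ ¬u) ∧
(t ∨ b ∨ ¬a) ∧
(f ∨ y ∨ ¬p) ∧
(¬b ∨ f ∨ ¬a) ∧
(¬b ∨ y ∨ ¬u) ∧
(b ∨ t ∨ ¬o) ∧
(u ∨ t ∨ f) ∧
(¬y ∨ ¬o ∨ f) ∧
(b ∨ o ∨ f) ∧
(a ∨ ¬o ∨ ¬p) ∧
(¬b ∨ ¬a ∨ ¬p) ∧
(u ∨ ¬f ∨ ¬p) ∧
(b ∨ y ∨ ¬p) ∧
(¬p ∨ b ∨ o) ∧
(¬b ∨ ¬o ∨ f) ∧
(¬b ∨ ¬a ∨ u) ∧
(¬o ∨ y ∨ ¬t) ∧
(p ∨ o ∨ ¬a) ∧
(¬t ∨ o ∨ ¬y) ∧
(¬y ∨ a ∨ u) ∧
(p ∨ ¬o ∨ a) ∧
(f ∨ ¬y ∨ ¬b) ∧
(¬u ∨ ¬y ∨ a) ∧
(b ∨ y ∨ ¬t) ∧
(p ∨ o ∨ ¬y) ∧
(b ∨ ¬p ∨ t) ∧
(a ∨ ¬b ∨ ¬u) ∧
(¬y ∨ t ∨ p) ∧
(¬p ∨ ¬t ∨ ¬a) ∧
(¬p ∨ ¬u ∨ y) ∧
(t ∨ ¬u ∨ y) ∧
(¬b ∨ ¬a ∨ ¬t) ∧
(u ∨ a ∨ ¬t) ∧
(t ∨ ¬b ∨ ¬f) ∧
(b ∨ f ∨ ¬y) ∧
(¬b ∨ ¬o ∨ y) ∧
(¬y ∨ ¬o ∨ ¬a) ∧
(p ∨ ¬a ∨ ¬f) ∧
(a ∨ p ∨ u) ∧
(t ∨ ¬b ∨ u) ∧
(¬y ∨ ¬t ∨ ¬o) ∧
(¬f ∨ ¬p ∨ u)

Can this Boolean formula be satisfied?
No

No, the formula is not satisfiable.

No assignment of truth values to the variables can make all 48 clauses true simultaneously.

The formula is UNSAT (unsatisfiable).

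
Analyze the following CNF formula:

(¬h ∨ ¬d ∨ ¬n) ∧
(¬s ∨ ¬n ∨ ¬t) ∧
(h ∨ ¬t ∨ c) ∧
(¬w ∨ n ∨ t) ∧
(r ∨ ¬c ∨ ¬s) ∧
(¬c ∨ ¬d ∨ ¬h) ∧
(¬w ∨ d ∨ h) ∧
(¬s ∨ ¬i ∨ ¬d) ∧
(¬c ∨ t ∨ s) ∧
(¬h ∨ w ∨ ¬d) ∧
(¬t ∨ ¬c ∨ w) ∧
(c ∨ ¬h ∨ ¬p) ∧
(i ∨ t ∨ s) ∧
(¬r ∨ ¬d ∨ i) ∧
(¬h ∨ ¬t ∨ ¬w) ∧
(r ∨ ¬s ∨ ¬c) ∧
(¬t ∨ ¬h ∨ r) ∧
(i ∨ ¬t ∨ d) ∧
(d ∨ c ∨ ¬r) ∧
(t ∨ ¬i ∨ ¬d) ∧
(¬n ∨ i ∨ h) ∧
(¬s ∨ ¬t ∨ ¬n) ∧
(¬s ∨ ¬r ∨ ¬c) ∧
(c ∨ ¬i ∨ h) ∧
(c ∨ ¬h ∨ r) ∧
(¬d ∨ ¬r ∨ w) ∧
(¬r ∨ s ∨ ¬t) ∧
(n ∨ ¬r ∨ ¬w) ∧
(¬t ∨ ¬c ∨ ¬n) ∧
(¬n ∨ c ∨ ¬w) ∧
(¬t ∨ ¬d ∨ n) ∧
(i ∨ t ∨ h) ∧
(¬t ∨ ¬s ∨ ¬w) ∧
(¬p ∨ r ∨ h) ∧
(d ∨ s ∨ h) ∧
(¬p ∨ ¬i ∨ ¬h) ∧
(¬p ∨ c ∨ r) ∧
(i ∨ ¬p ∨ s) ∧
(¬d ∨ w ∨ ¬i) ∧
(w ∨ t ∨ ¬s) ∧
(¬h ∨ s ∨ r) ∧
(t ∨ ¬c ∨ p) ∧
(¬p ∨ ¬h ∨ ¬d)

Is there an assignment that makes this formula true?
No

No, the formula is not satisfiable.

No assignment of truth values to the variables can make all 43 clauses true simultaneously.

The formula is UNSAT (unsatisfiable).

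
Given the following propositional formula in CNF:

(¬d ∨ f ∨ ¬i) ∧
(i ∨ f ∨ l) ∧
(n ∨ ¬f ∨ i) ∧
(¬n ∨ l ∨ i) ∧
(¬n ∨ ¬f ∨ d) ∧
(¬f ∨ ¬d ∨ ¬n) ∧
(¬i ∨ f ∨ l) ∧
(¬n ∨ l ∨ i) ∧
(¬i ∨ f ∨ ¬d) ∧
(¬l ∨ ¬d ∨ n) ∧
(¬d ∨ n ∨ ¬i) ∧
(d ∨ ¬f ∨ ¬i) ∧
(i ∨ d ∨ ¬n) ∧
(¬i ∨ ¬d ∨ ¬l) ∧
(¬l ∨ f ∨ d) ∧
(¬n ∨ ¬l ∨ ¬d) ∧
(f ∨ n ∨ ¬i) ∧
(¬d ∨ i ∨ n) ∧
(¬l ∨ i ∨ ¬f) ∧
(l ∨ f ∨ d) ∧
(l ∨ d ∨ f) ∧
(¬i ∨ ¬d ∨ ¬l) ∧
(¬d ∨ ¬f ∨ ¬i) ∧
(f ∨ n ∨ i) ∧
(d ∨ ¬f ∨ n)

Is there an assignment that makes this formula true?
No

No, the formula is not satisfiable.

No assignment of truth values to the variables can make all 25 clauses true simultaneously.

The formula is UNSAT (unsatisfiable).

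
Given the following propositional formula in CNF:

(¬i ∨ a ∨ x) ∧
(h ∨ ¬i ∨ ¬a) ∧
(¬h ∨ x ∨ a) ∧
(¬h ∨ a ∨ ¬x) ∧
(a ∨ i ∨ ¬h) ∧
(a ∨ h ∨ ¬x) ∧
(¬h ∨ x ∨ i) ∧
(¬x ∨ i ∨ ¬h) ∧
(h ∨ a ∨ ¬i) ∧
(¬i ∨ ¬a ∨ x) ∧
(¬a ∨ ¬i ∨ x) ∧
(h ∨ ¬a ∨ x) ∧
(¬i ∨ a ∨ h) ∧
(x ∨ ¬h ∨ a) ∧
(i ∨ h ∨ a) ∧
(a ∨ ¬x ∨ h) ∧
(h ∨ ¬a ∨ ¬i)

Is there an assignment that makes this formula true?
Yes

Yes, the formula is satisfiable.

One satisfying assignment is: i=False, x=True, a=True, h=False

Verification: With this assignment, all 17 clauses evaluate to true.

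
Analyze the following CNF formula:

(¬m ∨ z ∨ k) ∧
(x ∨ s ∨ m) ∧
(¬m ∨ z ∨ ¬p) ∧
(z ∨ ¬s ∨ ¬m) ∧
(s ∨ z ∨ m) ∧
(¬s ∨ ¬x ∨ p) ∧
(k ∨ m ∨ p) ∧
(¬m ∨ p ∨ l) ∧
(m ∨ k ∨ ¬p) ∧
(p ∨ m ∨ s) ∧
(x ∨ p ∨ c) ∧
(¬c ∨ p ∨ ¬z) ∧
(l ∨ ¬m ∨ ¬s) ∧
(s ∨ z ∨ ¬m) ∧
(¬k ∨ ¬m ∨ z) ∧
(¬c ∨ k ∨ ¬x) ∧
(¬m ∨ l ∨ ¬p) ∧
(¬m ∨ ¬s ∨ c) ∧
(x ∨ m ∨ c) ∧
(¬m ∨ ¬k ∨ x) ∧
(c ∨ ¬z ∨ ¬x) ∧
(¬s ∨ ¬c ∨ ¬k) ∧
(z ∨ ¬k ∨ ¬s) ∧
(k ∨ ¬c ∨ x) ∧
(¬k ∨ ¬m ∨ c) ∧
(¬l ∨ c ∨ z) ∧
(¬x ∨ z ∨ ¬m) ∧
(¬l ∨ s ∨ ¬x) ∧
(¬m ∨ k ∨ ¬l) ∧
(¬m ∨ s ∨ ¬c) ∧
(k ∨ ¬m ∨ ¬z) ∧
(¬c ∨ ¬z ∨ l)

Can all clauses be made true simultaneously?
No

No, the formula is not satisfiable.

No assignment of truth values to the variables can make all 32 clauses true simultaneously.

The formula is UNSAT (unsatisfiable).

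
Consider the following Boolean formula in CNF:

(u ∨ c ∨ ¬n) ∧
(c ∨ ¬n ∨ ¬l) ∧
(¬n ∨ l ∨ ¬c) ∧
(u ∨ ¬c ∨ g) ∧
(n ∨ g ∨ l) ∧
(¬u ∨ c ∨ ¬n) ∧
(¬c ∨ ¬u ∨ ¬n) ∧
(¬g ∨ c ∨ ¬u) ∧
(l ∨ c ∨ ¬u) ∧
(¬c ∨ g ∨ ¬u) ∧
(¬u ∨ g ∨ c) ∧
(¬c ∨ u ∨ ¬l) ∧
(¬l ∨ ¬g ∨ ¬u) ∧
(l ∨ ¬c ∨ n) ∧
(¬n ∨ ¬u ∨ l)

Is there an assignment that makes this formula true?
Yes

Yes, the formula is satisfiable.

One satisfying assignment is: c=False, g=False, l=True, n=False, u=False

Verification: With this assignment, all 15 clauses evaluate to true.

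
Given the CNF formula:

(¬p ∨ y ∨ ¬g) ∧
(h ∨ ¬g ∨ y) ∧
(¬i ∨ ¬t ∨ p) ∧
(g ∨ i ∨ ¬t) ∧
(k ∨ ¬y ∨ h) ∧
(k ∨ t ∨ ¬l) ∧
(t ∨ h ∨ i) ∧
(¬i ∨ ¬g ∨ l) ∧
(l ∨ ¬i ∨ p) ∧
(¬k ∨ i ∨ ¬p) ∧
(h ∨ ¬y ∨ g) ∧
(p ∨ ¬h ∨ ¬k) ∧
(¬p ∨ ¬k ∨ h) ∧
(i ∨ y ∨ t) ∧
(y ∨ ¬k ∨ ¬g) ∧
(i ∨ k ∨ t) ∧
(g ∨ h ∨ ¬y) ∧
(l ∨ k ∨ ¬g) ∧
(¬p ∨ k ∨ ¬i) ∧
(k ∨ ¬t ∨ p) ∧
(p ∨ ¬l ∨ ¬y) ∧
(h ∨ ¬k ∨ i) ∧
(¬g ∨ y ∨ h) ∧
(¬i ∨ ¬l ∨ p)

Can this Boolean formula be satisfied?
Yes

Yes, the formula is satisfiable.

One satisfying assignment is: l=True, t=True, p=True, y=True, h=True, i=False, g=True, k=False

Verification: With this assignment, all 24 clauses evaluate to true.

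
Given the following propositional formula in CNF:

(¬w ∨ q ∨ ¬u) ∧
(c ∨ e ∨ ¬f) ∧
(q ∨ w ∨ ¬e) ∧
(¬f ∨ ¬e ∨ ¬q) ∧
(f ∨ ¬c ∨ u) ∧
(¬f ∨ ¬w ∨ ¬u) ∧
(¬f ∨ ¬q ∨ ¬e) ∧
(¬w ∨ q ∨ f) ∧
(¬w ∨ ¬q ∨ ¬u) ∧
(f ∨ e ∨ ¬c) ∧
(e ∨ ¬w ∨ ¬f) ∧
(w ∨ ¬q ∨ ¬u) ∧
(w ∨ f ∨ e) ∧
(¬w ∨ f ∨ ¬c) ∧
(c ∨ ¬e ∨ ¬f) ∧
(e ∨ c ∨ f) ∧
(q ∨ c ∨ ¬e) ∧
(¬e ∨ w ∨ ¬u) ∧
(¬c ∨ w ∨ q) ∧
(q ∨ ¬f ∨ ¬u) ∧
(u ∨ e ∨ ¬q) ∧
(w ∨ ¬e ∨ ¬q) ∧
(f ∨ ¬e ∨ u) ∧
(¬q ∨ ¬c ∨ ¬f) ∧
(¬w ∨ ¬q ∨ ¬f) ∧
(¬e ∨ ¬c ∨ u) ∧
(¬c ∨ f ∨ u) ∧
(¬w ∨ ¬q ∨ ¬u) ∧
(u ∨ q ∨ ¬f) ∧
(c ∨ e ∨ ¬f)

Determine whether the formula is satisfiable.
No

No, the formula is not satisfiable.

No assignment of truth values to the variables can make all 30 clauses true simultaneously.

The formula is UNSAT (unsatisfiable).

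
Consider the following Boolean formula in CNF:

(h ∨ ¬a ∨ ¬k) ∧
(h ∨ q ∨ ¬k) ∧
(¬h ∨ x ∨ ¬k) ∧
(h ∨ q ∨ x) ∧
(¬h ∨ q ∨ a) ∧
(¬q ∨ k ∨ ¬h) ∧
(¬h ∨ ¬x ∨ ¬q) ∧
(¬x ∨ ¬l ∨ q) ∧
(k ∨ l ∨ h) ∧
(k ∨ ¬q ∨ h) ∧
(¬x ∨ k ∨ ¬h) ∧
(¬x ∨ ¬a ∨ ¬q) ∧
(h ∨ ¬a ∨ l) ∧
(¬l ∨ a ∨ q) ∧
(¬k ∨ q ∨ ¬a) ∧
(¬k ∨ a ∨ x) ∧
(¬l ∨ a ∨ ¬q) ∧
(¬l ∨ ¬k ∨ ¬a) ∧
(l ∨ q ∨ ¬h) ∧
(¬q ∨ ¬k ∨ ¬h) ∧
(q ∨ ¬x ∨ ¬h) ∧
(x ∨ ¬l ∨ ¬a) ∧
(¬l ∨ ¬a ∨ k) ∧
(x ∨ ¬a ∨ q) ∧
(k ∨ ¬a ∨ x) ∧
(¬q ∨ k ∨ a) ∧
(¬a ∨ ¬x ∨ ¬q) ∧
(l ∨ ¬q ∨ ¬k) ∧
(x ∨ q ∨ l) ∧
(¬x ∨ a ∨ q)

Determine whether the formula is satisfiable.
No

No, the formula is not satisfiable.

No assignment of truth values to the variables can make all 30 clauses true simultaneously.

The formula is UNSAT (unsatisfiable).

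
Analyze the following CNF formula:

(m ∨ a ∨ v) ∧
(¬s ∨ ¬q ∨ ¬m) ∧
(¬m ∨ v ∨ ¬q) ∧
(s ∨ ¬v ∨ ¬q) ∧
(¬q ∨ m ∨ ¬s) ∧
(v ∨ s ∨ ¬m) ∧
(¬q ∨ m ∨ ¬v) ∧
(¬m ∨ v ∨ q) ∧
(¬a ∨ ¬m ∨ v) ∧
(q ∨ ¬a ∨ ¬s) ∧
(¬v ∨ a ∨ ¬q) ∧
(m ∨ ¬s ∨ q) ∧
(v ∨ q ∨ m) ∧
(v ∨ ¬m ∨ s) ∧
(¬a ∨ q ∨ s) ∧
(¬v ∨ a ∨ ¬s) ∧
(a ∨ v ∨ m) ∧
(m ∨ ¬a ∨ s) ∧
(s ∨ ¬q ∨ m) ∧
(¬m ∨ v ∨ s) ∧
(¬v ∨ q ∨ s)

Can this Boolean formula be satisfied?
No

No, the formula is not satisfiable.

No assignment of truth values to the variables can make all 21 clauses true simultaneously.

The formula is UNSAT (unsatisfiable).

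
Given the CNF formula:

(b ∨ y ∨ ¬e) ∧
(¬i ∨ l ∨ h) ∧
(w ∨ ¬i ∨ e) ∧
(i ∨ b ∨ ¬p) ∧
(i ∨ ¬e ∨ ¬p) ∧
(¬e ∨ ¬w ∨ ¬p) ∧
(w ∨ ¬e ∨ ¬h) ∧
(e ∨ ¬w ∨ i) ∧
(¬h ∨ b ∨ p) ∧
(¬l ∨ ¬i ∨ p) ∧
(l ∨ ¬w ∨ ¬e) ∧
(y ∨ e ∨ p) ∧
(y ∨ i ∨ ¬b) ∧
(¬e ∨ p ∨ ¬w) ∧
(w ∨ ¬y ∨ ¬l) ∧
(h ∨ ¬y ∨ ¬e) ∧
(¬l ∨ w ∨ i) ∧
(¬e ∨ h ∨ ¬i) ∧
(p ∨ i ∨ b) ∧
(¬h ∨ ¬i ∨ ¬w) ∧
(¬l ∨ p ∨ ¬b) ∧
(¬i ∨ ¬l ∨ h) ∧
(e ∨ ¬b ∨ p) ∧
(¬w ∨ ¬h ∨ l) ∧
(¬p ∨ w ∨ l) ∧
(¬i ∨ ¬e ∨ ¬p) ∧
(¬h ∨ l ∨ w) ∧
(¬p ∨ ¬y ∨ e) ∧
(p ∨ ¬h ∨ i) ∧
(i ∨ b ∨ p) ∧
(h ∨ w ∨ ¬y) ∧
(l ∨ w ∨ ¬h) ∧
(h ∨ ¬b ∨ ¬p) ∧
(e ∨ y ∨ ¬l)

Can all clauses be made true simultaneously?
No

No, the formula is not satisfiable.

No assignment of truth values to the variables can make all 34 clauses true simultaneously.

The formula is UNSAT (unsatisfiable).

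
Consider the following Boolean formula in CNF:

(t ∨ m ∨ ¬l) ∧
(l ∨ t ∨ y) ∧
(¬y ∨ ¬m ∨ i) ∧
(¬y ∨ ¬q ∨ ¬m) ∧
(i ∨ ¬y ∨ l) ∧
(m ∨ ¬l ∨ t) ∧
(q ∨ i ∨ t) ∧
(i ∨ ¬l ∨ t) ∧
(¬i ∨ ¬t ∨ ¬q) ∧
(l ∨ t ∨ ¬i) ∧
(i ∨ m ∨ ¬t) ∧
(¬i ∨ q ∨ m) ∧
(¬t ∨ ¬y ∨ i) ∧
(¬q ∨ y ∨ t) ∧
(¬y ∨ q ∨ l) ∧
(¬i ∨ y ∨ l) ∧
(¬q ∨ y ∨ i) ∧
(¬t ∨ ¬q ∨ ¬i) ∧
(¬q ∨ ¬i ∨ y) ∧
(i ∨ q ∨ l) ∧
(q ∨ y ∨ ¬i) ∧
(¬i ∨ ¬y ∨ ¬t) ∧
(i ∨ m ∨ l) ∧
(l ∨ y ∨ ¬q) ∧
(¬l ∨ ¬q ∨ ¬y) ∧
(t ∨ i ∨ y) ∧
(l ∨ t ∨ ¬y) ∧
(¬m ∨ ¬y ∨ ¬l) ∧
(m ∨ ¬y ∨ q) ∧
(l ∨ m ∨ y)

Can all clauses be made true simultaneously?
Yes

Yes, the formula is satisfiable.

One satisfying assignment is: q=False, y=False, t=True, l=True, m=True, i=False

Verification: With this assignment, all 30 clauses evaluate to true.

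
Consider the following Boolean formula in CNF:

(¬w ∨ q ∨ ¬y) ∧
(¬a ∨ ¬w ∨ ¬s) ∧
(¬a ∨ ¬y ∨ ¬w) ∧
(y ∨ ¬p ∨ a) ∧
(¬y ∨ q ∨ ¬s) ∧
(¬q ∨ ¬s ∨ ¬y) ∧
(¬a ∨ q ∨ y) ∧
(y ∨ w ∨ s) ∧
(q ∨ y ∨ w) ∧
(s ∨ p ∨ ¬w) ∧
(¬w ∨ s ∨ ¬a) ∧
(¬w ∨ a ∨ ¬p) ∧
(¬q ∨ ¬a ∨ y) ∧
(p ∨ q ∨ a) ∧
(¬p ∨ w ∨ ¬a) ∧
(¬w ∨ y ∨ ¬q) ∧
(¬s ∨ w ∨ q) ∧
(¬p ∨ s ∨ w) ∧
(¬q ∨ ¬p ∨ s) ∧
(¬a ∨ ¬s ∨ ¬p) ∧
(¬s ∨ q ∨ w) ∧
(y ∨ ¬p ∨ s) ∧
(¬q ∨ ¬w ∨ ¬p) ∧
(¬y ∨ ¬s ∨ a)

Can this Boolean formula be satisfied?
Yes

Yes, the formula is satisfiable.

One satisfying assignment is: s=False, p=False, q=True, a=False, w=False, y=True

Verification: With this assignment, all 24 clauses evaluate to true.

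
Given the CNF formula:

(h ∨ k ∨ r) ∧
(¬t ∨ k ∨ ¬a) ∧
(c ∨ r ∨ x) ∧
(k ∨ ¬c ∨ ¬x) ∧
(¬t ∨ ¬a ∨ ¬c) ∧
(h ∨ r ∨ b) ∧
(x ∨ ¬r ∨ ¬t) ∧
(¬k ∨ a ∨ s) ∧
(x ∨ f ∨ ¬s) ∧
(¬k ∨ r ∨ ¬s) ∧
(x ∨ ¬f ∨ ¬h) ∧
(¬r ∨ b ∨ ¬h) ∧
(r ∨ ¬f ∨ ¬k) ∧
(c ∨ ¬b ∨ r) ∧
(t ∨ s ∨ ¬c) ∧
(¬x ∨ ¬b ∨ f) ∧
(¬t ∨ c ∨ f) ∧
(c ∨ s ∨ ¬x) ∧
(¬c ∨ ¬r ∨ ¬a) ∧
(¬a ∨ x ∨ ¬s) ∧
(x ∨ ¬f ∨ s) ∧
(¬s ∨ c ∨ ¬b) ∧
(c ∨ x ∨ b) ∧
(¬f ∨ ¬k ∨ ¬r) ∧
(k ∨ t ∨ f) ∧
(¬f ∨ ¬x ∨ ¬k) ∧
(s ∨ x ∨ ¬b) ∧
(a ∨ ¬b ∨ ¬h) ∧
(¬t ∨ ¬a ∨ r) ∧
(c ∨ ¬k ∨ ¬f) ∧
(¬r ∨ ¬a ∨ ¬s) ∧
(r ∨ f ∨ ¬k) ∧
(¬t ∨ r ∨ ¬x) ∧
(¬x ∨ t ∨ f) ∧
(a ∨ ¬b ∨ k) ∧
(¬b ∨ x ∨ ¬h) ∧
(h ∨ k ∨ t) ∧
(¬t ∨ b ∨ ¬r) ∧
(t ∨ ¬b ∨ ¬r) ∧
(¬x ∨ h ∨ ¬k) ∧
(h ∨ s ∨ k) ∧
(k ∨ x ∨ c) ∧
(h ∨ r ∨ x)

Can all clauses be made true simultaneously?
Yes

Yes, the formula is satisfiable.

One satisfying assignment is: a=False, r=False, s=False, c=True, b=False, h=True, f=False, x=False, k=False, t=True

Verification: With this assignment, all 43 clauses evaluate to true.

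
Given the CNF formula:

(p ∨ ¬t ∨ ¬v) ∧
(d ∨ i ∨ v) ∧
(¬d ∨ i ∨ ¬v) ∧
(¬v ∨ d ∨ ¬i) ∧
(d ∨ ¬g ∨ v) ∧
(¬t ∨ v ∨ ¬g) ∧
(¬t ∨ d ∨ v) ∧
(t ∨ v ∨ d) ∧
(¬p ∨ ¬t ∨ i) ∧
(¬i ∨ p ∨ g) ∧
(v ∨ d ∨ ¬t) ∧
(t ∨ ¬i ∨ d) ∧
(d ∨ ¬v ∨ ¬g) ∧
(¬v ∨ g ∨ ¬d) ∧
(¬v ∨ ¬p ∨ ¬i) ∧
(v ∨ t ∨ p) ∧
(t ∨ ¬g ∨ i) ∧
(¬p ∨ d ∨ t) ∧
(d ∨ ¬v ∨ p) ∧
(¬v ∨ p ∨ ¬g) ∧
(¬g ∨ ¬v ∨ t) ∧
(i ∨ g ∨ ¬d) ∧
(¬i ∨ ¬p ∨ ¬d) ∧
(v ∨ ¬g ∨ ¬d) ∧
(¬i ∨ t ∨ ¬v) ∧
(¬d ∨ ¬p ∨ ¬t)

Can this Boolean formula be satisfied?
No

No, the formula is not satisfiable.

No assignment of truth values to the variables can make all 26 clauses true simultaneously.

The formula is UNSAT (unsatisfiable).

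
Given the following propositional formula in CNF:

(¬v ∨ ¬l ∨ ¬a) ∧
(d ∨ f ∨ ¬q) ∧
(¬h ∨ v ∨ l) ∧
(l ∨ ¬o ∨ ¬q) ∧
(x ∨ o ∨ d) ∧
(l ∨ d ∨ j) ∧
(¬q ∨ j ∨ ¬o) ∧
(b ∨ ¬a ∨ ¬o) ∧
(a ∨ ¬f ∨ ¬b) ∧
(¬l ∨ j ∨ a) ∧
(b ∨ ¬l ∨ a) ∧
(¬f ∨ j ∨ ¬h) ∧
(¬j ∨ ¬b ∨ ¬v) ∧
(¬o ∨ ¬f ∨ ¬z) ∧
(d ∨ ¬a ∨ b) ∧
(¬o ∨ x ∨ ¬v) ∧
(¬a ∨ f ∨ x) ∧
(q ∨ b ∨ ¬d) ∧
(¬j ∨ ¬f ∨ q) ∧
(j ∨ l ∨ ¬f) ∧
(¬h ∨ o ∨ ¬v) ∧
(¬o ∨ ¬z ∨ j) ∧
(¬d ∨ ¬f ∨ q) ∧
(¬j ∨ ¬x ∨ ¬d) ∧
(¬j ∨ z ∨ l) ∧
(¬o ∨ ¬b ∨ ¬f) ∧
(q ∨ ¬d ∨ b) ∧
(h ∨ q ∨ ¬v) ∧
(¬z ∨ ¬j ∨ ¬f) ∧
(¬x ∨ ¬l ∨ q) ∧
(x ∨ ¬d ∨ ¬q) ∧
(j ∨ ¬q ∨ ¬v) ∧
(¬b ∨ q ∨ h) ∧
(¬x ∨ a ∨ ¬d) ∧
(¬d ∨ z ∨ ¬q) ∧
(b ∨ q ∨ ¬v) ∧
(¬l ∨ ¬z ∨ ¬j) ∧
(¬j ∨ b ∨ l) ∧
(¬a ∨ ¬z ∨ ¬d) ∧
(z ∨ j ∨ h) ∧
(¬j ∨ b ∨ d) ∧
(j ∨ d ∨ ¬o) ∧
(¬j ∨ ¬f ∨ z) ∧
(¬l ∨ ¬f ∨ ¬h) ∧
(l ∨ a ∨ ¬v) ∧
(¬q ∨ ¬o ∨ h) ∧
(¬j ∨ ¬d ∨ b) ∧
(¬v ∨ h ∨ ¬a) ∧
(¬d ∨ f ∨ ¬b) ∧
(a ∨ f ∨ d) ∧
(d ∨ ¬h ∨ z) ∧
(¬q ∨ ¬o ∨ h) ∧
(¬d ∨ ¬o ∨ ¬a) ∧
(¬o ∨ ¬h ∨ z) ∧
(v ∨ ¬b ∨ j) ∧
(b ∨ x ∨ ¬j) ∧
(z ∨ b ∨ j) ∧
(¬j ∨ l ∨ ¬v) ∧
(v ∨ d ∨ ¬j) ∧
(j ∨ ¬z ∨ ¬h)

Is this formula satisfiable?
No

No, the formula is not satisfiable.

No assignment of truth values to the variables can make all 60 clauses true simultaneously.

The formula is UNSAT (unsatisfiable).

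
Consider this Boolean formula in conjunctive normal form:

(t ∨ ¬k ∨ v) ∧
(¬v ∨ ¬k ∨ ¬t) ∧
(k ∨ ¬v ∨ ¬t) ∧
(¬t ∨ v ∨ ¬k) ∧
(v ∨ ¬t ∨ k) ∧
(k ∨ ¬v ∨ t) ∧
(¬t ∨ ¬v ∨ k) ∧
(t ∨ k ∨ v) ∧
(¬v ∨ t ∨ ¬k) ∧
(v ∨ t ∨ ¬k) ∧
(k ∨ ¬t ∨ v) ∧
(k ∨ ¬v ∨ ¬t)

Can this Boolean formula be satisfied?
No

No, the formula is not satisfiable.

No assignment of truth values to the variables can make all 12 clauses true simultaneously.

The formula is UNSAT (unsatisfiable).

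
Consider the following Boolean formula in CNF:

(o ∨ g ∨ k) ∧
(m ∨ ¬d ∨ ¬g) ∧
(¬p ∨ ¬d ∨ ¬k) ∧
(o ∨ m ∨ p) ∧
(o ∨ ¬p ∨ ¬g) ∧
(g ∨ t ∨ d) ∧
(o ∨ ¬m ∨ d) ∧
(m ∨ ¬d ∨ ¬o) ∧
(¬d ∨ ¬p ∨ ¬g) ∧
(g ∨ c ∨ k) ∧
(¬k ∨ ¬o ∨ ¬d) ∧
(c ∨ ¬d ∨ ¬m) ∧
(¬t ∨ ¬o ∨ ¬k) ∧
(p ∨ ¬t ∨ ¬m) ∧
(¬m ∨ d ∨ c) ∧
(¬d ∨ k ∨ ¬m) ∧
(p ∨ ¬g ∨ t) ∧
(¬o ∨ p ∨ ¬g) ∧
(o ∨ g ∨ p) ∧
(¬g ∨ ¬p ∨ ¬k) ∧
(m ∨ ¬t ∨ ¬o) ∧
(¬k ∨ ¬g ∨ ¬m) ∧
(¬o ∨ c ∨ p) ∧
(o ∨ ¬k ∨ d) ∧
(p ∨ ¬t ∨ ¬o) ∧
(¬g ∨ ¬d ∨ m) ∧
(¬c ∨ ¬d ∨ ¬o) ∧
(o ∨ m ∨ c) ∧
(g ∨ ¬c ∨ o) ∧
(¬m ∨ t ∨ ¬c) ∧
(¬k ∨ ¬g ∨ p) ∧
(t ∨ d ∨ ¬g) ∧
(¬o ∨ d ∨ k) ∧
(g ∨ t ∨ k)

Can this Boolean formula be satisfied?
No

No, the formula is not satisfiable.

No assignment of truth values to the variables can make all 34 clauses true simultaneously.

The formula is UNSAT (unsatisfiable).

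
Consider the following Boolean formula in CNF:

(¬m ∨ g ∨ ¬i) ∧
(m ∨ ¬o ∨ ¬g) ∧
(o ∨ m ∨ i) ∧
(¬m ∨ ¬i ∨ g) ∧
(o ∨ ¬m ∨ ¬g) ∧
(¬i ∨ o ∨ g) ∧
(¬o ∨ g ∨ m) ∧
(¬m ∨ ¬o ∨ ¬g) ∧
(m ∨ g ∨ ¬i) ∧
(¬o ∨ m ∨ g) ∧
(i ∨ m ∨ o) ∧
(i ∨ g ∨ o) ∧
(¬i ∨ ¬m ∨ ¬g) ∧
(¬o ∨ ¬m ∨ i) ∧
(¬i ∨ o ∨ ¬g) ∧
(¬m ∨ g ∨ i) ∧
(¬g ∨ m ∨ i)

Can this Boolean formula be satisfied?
No

No, the formula is not satisfiable.

No assignment of truth values to the variables can make all 17 clauses true simultaneously.

The formula is UNSAT (unsatisfiable).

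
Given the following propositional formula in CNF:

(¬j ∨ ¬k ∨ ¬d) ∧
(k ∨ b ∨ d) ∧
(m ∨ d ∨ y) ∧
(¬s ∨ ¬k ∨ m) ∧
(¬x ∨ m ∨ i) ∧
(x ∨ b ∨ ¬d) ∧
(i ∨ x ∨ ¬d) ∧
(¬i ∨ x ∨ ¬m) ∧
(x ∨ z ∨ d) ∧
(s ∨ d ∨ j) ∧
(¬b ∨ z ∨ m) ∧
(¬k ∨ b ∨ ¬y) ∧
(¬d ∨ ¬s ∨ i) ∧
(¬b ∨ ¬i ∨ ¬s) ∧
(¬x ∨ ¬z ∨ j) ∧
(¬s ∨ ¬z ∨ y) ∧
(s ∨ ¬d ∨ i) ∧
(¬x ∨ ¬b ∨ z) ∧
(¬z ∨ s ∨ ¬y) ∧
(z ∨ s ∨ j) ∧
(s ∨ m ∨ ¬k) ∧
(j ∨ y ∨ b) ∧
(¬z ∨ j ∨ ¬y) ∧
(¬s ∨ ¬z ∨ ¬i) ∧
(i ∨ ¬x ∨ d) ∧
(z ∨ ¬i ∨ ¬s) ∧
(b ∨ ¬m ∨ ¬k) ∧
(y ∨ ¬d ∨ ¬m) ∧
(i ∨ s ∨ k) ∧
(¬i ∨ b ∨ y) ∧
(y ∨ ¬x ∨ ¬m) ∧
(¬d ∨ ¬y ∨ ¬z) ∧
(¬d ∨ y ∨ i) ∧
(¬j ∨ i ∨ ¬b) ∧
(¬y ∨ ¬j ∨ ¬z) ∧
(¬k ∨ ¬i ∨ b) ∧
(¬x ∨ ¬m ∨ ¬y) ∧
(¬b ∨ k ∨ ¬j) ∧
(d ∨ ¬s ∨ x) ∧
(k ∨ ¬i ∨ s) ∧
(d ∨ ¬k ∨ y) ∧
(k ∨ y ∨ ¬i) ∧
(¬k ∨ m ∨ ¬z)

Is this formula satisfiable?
No

No, the formula is not satisfiable.

No assignment of truth values to the variables can make all 43 clauses true simultaneously.

The formula is UNSAT (unsatisfiable).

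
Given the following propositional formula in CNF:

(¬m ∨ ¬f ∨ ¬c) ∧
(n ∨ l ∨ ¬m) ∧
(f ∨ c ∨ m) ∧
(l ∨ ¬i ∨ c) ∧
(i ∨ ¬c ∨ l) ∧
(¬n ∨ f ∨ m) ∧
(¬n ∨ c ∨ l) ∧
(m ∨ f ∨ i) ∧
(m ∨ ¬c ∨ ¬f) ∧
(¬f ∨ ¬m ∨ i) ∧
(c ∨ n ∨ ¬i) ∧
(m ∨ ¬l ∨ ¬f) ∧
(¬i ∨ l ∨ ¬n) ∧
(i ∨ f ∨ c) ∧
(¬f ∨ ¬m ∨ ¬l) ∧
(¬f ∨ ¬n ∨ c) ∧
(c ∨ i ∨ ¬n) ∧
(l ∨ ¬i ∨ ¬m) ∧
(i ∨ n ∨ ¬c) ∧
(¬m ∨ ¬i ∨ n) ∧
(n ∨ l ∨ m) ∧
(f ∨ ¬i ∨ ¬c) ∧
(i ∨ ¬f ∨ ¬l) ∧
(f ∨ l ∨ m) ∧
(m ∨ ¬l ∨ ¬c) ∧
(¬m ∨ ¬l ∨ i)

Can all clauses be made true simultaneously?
Yes

Yes, the formula is satisfiable.

One satisfying assignment is: m=True, f=False, i=True, c=False, n=True, l=True

Verification: With this assignment, all 26 clauses evaluate to true.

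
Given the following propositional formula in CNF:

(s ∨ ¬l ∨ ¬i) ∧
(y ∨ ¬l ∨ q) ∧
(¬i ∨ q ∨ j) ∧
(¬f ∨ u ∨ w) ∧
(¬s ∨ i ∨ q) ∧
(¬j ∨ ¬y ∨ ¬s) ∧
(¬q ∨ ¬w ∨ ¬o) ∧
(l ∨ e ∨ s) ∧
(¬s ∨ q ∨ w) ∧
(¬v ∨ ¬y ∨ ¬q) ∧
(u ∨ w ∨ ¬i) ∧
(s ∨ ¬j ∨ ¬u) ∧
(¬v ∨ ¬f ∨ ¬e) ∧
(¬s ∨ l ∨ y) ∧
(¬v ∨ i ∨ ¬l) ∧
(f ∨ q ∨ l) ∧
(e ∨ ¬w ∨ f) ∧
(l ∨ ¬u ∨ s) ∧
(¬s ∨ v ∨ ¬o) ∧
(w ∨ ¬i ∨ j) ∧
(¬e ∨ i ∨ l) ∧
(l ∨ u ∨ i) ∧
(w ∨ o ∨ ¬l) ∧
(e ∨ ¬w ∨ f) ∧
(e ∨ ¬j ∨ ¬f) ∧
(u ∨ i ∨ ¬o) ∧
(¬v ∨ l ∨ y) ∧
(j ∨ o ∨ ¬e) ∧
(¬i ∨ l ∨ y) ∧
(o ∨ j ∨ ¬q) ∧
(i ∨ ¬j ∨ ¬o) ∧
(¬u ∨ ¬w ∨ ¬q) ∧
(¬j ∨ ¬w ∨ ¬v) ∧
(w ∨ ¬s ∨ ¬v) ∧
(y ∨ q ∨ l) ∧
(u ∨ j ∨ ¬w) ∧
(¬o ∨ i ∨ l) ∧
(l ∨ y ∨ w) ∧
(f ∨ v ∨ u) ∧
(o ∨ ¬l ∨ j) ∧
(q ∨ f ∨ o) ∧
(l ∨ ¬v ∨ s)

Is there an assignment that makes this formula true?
Yes

Yes, the formula is satisfiable.

One satisfying assignment is: s=False, i=False, j=True, o=False, y=True, e=True, q=False, f=True, w=True, l=True, v=False, u=False

Verification: With this assignment, all 42 clauses evaluate to true.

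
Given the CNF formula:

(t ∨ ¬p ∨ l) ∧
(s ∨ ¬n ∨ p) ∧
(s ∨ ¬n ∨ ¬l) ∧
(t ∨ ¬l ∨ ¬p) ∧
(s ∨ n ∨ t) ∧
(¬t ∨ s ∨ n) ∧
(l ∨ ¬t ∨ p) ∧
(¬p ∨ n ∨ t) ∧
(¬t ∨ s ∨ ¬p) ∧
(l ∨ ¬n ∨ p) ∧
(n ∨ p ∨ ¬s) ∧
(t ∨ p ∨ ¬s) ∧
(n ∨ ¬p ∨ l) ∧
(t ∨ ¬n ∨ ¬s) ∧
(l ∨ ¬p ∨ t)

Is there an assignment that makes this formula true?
Yes

Yes, the formula is satisfiable.

One satisfying assignment is: l=True, n=True, s=True, t=True, p=False

Verification: With this assignment, all 15 clauses evaluate to true.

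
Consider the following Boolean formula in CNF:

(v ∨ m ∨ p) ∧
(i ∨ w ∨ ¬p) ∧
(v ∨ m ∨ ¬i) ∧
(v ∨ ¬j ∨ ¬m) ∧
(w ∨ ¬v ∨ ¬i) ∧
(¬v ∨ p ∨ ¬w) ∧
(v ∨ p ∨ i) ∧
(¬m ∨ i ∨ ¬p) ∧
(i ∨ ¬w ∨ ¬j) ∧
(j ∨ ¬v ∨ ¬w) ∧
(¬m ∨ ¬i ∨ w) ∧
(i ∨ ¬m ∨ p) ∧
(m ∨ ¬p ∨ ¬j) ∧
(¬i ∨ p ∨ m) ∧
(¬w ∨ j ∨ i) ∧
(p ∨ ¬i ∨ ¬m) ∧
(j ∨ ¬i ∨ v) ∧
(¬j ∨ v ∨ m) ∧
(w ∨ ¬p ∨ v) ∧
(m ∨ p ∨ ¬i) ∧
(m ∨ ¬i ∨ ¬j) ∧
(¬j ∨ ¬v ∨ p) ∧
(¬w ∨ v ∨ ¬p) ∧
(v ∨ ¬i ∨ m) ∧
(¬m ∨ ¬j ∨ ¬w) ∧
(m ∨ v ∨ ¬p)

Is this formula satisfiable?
Yes

Yes, the formula is satisfiable.

One satisfying assignment is: p=False, m=False, j=False, w=False, i=False, v=True

Verification: With this assignment, all 26 clauses evaluate to true.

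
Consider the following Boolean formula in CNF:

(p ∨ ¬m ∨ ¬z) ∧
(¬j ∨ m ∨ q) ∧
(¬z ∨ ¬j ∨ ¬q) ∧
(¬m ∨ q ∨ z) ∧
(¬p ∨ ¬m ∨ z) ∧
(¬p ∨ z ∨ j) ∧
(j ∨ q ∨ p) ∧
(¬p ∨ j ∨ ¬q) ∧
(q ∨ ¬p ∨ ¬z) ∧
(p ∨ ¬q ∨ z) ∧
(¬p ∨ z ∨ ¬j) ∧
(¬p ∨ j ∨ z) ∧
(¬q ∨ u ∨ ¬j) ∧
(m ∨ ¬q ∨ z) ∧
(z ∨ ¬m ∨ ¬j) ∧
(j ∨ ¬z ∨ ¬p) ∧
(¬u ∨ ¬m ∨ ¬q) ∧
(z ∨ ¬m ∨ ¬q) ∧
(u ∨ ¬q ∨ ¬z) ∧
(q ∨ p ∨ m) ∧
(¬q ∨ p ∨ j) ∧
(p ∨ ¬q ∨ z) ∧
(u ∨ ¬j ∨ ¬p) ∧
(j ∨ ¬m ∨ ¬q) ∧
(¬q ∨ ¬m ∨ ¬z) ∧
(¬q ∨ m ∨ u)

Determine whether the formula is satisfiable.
No

No, the formula is not satisfiable.

No assignment of truth values to the variables can make all 26 clauses true simultaneously.

The formula is UNSAT (unsatisfiable).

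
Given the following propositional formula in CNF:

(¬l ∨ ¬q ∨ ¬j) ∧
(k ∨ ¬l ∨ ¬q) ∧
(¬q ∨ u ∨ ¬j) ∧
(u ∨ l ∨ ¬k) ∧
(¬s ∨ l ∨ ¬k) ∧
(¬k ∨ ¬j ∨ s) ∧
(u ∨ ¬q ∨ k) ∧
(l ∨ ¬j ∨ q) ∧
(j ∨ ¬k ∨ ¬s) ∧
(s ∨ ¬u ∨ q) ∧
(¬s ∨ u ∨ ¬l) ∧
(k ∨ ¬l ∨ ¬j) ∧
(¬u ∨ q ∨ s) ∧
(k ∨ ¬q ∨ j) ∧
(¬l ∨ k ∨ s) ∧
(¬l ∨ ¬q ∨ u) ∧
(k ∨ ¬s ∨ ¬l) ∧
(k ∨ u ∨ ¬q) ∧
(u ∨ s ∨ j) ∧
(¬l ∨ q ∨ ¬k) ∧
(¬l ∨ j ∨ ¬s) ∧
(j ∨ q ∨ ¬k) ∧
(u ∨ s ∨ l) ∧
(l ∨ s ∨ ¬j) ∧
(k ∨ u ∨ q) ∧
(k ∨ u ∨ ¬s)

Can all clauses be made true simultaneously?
Yes

Yes, the formula is satisfiable.

One satisfying assignment is: u=True, l=True, s=False, q=True, k=True, j=False

Verification: With this assignment, all 26 clauses evaluate to true.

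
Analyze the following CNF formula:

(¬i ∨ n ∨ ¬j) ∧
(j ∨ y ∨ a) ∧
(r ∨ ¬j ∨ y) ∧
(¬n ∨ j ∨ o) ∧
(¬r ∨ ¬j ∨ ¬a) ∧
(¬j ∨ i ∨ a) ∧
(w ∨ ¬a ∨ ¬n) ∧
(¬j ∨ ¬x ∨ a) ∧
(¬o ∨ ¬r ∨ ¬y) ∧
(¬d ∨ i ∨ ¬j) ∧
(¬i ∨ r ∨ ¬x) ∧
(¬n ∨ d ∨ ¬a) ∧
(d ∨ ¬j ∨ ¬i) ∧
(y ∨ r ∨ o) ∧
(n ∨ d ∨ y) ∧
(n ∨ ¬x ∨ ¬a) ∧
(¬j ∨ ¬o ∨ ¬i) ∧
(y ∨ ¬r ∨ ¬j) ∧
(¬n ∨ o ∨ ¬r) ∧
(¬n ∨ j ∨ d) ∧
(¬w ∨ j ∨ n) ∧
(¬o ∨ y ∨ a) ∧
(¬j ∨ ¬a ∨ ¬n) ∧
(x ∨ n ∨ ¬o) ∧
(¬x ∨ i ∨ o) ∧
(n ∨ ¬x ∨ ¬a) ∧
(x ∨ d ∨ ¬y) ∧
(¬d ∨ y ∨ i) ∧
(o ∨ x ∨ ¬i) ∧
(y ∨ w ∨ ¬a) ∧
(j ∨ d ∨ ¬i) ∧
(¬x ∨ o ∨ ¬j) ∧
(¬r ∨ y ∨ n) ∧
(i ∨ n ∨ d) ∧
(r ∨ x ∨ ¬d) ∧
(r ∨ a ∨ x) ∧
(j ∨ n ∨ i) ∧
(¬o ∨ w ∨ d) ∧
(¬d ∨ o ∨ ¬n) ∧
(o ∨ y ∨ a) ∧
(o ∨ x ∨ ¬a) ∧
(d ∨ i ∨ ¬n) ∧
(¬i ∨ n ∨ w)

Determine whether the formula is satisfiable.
Yes

Yes, the formula is satisfiable.

One satisfying assignment is: a=False, n=True, i=False, r=False, d=True, o=True, x=True, y=True, w=False, j=False

Verification: With this assignment, all 43 clauses evaluate to true.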